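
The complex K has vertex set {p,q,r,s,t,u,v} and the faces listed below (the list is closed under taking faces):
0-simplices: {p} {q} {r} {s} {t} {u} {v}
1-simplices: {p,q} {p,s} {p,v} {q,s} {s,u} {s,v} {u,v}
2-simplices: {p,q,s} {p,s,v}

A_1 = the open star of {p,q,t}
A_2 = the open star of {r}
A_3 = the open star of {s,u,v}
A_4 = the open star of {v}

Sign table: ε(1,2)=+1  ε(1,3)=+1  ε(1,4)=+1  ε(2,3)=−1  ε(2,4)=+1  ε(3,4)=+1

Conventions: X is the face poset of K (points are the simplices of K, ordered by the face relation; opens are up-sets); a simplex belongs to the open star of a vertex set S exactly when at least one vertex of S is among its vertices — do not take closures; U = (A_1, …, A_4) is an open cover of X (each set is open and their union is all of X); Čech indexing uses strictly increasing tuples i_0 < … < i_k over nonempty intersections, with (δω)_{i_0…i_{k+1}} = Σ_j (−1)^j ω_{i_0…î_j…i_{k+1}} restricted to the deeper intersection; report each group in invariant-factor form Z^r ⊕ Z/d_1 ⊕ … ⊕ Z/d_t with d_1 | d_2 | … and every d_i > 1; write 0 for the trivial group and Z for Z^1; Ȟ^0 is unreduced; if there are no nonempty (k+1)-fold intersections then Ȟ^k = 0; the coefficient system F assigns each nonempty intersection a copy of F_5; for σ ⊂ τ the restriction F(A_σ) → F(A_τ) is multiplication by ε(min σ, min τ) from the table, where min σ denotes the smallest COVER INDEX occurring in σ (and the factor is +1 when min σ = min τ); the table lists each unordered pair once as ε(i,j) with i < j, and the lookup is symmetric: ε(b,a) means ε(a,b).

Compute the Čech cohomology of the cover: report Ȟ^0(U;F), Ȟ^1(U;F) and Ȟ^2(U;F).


Ȟ^0 = Z/5 ⊕ Z/5; Ȟ^1 = 0; Ȟ^2 = 0

nerve of the cover:
  A1={{p},{q},{t},{p,q},{p,s},{p,v},{q,s},{p,q,s},{p,s,v}} A2={{r}} A3={{s},{u},{v},{p,s},{p,v},{q,s},{s,u},{s,v},{u,v},{p,q,s},{p,s,v}} A4={{v},{p,v},{s,v},{u,v},{p,s,v}}
  A13={{p,s},{p,v},{q,s},{p,q,s},{p,s,v}} A14={{p,v},{p,s,v}} A34={{v},{p,v},{s,v},{u,v},{p,s,v}}
  A134={{p,v},{p,s,v}}
C dims 4,3,1; δ0: rk_F5 2; δ1: rk_F5 1
Ȟ^0 = (4 − 2) − 0 = 2, so Ȟ^0 ≅ Z/5 ⊕ Z/5
Ȟ^1 = (3 − 1) − 2 = 0, so Ȟ^1 ≅ 0
Ȟ^2 = (1 − 0) − 1 = 0, so Ȟ^2 ≅ 0


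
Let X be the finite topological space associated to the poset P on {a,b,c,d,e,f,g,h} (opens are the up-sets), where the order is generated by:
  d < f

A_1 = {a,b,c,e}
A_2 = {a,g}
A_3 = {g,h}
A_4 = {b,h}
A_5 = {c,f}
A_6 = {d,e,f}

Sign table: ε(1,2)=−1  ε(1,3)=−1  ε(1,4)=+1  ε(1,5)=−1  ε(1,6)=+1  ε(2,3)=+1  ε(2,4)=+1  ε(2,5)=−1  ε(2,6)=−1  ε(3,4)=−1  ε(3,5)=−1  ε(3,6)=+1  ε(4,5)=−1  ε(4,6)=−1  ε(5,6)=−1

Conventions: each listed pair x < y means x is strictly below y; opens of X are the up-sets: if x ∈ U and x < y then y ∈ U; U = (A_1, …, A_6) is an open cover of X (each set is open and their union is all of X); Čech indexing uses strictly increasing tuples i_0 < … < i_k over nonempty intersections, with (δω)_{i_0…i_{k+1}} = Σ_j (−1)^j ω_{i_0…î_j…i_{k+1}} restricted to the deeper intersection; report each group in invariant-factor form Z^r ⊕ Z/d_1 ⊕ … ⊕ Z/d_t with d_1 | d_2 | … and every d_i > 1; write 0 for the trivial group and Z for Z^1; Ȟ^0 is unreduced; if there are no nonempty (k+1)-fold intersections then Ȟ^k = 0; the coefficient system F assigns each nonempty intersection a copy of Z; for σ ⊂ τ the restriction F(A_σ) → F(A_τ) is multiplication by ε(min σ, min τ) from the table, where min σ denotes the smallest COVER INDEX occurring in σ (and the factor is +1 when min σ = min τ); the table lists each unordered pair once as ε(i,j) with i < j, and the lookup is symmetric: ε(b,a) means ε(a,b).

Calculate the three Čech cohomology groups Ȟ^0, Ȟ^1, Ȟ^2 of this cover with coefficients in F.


Ȟ^0 ≅ Z; Ȟ^1 ≅ Z^2; Ȟ^2 ≅ 0

nerve simplices:
  A12={a} A14={b} A15={c} A16={e} A23={g} A34={h} A56={f}
C dims 6,7; δ0: rk 5, SNF 1^5
degree 0: 6−5−0 = 1 → Ȟ^0 ≅ Z
degree 1: 7−0−5 = 2 → Ȟ^1 ≅ Z^2
degree 2: 0−0−0 = 0 → Ȟ^2 ≅ 0


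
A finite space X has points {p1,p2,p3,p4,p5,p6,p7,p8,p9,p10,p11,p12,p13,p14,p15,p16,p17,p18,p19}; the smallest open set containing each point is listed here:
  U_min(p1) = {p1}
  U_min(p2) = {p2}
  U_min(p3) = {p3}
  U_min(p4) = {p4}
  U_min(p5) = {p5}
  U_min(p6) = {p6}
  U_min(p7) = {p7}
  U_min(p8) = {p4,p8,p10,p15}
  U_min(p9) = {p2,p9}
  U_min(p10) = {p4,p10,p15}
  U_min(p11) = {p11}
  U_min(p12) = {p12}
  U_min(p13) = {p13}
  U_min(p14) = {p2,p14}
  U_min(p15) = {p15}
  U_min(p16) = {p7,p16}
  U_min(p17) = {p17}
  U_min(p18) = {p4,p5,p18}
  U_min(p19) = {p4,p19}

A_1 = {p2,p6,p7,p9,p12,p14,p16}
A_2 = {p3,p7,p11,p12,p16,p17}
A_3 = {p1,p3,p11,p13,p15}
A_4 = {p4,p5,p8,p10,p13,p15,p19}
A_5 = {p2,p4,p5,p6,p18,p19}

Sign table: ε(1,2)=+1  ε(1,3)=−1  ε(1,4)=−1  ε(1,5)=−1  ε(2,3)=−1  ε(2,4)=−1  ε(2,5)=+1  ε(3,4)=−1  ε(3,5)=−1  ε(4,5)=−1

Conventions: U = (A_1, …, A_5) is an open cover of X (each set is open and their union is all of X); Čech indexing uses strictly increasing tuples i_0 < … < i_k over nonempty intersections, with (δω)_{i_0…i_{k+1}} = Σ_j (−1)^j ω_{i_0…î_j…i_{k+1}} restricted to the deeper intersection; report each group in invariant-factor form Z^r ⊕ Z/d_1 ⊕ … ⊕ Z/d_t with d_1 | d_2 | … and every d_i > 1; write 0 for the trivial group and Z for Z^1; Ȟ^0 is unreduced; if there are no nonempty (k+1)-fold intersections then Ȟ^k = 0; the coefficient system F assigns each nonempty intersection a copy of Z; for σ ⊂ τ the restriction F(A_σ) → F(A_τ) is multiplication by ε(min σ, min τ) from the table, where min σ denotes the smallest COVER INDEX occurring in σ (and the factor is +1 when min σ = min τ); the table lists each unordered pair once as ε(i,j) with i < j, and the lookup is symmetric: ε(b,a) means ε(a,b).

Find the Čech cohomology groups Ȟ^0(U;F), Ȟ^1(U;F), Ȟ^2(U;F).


Ȟ^0 ≅ Z, Ȟ^1 ≅ Z and Ȟ^2 ≅ 0

nerve of the cover:
  A12={p7,p12,p16} A15={p2,p6} A23={p3,p11} A34={p13,p15} A45={p4,p5,p19}
C dims 5,5; δ0: rk 4, SNF 1^4
Ȟ^0 = (5 − 4) − 0 = 1, so Ȟ^0 ≅ Z
Ȟ^1 = (5 − 0) − 4 = 1, so Ȟ^1 ≅ Z
Ȟ^2 = (0 − 0) − 0 = 0, so Ȟ^2 ≅ 0


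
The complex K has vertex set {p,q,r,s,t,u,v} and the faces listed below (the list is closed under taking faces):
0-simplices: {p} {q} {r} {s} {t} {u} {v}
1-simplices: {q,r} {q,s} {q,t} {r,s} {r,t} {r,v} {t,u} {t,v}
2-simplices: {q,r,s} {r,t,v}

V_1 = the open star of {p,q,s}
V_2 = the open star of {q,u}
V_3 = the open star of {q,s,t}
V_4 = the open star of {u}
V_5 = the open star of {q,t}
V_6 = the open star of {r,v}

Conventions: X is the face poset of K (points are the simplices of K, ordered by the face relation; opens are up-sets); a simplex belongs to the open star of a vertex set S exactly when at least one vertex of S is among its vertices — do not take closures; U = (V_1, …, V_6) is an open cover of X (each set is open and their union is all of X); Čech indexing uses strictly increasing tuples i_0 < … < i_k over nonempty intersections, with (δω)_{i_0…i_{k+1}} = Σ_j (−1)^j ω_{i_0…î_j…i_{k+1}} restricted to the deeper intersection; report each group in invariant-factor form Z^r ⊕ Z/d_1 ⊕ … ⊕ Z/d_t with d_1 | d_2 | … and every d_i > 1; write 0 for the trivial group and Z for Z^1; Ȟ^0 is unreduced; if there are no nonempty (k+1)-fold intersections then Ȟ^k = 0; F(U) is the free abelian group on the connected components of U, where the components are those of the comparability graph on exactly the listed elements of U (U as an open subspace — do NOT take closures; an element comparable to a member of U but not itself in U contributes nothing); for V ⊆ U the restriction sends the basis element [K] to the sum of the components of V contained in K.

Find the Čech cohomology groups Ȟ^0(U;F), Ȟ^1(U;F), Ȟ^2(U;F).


Ȟ^0(U;F) ≅ Z^2, Ȟ^1(U;F) ≅ Z and Ȟ^2(U;F) ≅ 0

cover nerve:
  V1={{p},{q},{s},{q,r},{q,s},{q,t},{r,s},{q,r,s}} V2={{q},{u},{q,r},{q,s},{q,t},{t,u},{q,r,s}} V3={{q},{s},{t},{q,r},{q,s},{q,t},{r,s},{r,t},{t,u},{t,v},{q,r,s},{r,t,v}} V4={{u},{t,u}} V5={{q},{t},{q,r},{q,s},{q,t},{r,t},{t,u},{t,v},{q,r,s},{r,t,v}} V6={{r},{v},{q,r},{r,s},{r,t},{r,v},{t,v},{q,r,s},{r,t,v}}
  V12={{q},{q,r},{q,s},{q,t},{q,r,s}} V13={{q},{s},{q,r},{q,s},{q,t},{r,s},{q,r,s}} V15={{q},{q,r},{q,s},{q,t},{q,r,s}} V16={{q,r},{r,s},{q,r,s}} V23={{q},{q,r},{q,s},{q,t},{t,u},{q,r,s}} V24={{u},{t,u}} V25={{q},{q,r},{q,s},{q,t},{t,u},{q,r,s}} V26={{q,r},{q,r,s}} V34={{t,u}} V35={{q},{t},{q,r},{q,s},{q,t},{r,t},{t,u},{t,v},{q,r,s},{r,t,v}} V36={{q,r},{r,s},{r,t},{t,v},{q,r,s},{r,t,v}} V45={{t,u}} V56={{q,r},{r,t},{t,v},{q,r,s},{r,t,v}}
  V123={{q},{q,r},{q,s},{q,t},{q,r,s}} V125={{q},{q,r},{q,s},{q,t},{q,r,s}} V126={{q,r},{q,r,s}} V135={{q},{q,r},{q,s},{q,t},{q,r,s}} V136={{q,r},{r,s},{q,r,s}} V156={{q,r},{q,r,s}} V234={{t,u}} V235={{q},{q,r},{q,s},{q,t},{t,u},{q,r,s}} V236={{q,r},{q,r,s}} V245={{t,u}} V256={{q,r},{q,r,s}} V345={{t,u}} V356={{q,r},{r,t},{t,v},{q,r,s},{r,t,v}}
  V1235={{q},{q,r},{q,s},{q,t},{q,r,s}} V1236={{q,r},{q,r,s}} V1256={{q,r},{q,r,s}} V1356={{q,r},{q,r,s}} V2345={{t,u}} V2356={{q,r},{q,r,s}}
  V12356={{q,r},{q,r,s}}
components per intersection:
  V1: {{p}} {{q},{s},{q,r},{q,s},{q,t},{r,s},{q,r,s}}
  V2: {{q},{q,r},{q,s},{q,t},{q,r,s}} {{u},{t,u}}
  V3: {{q},{s},{t},{q,r},{q,s},{q,t},{r,s},{r,t},{t,u},{t,v},{q,r,s},{r,t,v}}
  V4: {{u},{t,u}}
  V5: {{q},{t},{q,r},{q,s},{q,t},{r,t},{t,u},{t,v},{q,r,s},{r,t,v}}
  V6: {{r},{v},{q,r},{r,s},{r,t},{r,v},{t,v},{q,r,s},{r,t,v}}
  V12: {{q},{q,r},{q,s},{q,t},{q,r,s}}
  V13: {{q},{s},{q,r},{q,s},{q,t},{r,s},{q,r,s}}
  V15: {{q},{q,r},{q,s},{q,t},{q,r,s}}
  V16: {{q,r},{r,s},{q,r,s}}
  V23: {{q},{q,r},{q,s},{q,t},{q,r,s}} {{t,u}}
  V24: {{u},{t,u}}
  V25: {{q},{q,r},{q,s},{q,t},{q,r,s}} {{t,u}}
  V26: {{q,r},{q,r,s}}
  V34: {{t,u}}
  V35: {{q},{t},{q,r},{q,s},{q,t},{r,t},{t,u},{t,v},{q,r,s},{r,t,v}}
  V36: {{q,r},{r,s},{q,r,s}} {{r,t},{t,v},{r,t,v}}
  V45: {{t,u}}
  V56: {{q,r},{q,r,s}} {{r,t},{t,v},{r,t,v}}
  V123: {{q},{q,r},{q,s},{q,t},{q,r,s}}
  V125: {{q},{q,r},{q,s},{q,t},{q,r,s}}
  V126: {{q,r},{q,r,s}}
  V135: {{q},{q,r},{q,s},{q,t},{q,r,s}}
  V136: {{q,r},{r,s},{q,r,s}}
  V156: {{q,r},{q,r,s}}
  V234: {{t,u}}
  V235: {{q},{q,r},{q,s},{q,t},{q,r,s}} {{t,u}}
  V236: {{q,r},{q,r,s}}
  V245: {{t,u}}
  V256: {{q,r},{q,r,s}}
  V345: {{t,u}}
  V356: {{q,r},{q,r,s}} {{r,t},{t,v},{r,t,v}}
  V1235: {{q},{q,r},{q,s},{q,t},{q,r,s}}
  V1236: {{q,r},{q,r,s}}
  V1256: {{q,r},{q,r,s}}
  V1356: {{q,r},{q,r,s}}
  V2345: {{t,u}}
  V2356: {{q,r},{q,r,s}}
  V12356: {{q,r},{q,r,s}}
C dims 8,17,15,6; δ0: rk 6, SNF 1^6; δ1: rk 10, SNF 1^10; δ2: rk 5, SNF 1^5
Ȟ^0: (8−6)−0=2 ⇒ Z^2
Ȟ^1: (17−10)−6=1 ⇒ Z
Ȟ^2: (15−5)−10=0 ⇒ 0


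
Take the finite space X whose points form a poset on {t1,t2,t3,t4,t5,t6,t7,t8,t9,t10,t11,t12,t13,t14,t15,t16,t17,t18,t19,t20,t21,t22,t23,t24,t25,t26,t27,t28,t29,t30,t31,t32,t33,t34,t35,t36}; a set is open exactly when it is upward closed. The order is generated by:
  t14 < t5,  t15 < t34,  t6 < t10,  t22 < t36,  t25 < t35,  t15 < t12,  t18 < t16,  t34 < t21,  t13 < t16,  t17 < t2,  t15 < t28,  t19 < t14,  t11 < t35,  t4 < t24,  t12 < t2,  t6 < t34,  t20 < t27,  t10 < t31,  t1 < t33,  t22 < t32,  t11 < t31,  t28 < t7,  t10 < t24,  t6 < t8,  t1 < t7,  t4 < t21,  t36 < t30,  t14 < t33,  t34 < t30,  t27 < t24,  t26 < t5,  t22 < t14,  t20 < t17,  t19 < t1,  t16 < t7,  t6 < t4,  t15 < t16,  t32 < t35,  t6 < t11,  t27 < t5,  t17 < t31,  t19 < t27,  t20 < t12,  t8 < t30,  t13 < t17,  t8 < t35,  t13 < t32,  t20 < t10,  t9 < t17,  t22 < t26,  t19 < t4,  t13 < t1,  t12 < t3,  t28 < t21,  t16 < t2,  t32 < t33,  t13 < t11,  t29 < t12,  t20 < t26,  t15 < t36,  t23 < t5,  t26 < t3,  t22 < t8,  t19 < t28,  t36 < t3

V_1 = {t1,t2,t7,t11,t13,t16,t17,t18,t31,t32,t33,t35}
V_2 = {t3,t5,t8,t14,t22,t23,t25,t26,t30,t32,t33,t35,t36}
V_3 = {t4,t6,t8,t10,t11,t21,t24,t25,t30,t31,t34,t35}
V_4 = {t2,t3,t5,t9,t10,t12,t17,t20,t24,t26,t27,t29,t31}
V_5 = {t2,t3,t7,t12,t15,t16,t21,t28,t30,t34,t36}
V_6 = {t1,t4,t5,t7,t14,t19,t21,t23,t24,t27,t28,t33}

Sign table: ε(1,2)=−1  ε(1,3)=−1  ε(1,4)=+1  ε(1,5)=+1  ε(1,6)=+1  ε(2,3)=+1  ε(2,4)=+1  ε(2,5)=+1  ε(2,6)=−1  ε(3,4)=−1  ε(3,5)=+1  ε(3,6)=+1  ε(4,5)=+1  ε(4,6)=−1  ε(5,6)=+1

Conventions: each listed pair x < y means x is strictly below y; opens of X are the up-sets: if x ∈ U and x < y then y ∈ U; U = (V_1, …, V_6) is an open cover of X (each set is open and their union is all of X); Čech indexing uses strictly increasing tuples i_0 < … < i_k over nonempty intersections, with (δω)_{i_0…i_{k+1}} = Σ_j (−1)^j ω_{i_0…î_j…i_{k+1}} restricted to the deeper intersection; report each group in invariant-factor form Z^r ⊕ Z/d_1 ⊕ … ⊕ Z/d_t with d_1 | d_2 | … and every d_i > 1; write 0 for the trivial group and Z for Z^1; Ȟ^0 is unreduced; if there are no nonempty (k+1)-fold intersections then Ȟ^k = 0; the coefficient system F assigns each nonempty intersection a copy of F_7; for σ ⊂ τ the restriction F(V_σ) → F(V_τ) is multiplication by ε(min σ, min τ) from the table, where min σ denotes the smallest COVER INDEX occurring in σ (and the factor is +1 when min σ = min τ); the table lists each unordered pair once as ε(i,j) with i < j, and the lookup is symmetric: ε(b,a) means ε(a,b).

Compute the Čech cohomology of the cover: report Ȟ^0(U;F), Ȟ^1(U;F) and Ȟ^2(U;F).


Ȟ^0 = 0, Ȟ^1 = 0 and Ȟ^2 = Z/7

cover nerve:
  V12={t32,t33,t35} V13={t11,t31,t35} V14={t2,t17,t31} V15={t2,t7,t16} V16={t1,t7,t33} V23={t8,t25,t30,t35} V24={t3,t5,t26} V25={t3,t30,t36} V26={t5,t14,t23,t33} V34={t10,t24,t31} V35={t21,t30,t34} V36={t4,t21,t24} V45={t2,t3,t12} V46={t5,t24,t27} V56={t7,t21,t28}
  V123={t35} V126={t33} V134={t31} V145={t2} V156={t7} V235={t30} V245={t3} V246={t5} V346={t24} V356={t21}
C dims 6,15,10; δ0: rk_F7 6; δ1: rk_F7 9
Ȟ^0: (6−6)−0=0 ⇒ 0
Ȟ^1: (15−9)−6=0 ⇒ 0
Ȟ^2: (10−0)−9=1 ⇒ Z/7


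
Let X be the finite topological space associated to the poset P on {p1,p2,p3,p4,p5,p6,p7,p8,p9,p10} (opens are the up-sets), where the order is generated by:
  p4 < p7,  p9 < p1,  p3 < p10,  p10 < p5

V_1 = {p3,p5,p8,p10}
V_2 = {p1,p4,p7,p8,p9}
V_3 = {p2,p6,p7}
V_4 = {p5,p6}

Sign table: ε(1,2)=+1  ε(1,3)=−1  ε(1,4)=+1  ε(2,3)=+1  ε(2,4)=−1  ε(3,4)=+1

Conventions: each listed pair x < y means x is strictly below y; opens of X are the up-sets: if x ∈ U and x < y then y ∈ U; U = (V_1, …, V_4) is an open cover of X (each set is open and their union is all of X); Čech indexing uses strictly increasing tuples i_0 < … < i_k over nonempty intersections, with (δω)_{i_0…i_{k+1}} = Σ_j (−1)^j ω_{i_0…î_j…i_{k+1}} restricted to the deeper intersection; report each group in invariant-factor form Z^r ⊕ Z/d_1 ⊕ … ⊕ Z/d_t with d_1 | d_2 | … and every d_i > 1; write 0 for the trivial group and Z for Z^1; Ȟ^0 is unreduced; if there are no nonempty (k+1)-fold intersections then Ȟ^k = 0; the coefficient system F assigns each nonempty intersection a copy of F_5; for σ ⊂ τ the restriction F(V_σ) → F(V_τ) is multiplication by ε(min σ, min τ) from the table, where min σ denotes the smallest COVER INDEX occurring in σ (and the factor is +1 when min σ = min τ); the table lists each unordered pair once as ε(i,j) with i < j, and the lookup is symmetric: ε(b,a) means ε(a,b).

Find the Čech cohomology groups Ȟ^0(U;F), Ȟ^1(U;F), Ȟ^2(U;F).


nerve of the cover:
  V12={p8} V14={p5} V23={p7} V34={p6}
C dims 4,4; δ0: rk_F5 3
Ȟ^0 = (4 − 3) − 0 = 1, so Ȟ^0 ≅ Z/5
Ȟ^1 = (4 − 0) − 3 = 1, so Ȟ^1 ≅ Z/5
Ȟ^2 = (0 − 0) − 0 = 0, so Ȟ^2 ≅ 0

Ȟ^0 = Z/5, Ȟ^1 = Z/5, Ȟ^2 = 0


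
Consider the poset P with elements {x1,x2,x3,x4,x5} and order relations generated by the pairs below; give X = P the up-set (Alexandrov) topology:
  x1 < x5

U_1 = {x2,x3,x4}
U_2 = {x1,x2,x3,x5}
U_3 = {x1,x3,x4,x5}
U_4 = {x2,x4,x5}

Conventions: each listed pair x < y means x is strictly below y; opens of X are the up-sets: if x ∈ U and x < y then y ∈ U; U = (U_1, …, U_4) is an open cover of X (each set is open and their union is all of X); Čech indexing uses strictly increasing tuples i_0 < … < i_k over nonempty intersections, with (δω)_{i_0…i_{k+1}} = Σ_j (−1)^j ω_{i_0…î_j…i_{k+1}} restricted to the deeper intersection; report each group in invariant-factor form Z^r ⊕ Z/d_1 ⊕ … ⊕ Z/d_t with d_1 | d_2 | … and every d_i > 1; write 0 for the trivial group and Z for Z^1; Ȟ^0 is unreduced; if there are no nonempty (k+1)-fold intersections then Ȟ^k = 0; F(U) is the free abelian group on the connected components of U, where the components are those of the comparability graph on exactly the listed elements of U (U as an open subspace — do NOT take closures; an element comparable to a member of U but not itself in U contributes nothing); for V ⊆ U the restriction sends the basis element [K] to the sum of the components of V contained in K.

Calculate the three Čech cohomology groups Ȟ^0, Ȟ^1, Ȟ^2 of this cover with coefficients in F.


Ȟ^0 ≅ Z^4,  Ȟ^1 ≅ 0,  Ȟ^2 ≅ 0

nonempty overlaps:
  U12={x2,x3} U13={x3,x4} U14={x2,x4} U23={x1,x3,x5} U24={x2,x5} U34={x4,x5}
  U123={x3} U124={x2} U134={x4} U234={x5}
components per intersection:
  U1: {x2} {x3} {x4}
  U2: {x1,x5} {x2} {x3}
  U3: {x1,x5} {x3} {x4}
  U4: {x2} {x4} {x5}
  U12: {x2} {x3}
  U13: {x3} {x4}
  U14: {x2} {x4}
  U23: {x1,x5} {x3}
  U24: {x2} {x5}
  U34: {x4} {x5}
  U123: {x3}
  U124: {x2}
  U134: {x4}
  U234: {x5}
C dims 12,12,4; δ0: rk 8, SNF 1^8; δ1: rk 4, SNF 1^4
degree 0: 12−8−0 = 4 → Ȟ^0 ≅ Z^4
degree 1: 12−4−8 = 0 → Ȟ^1 ≅ 0
degree 2: 4−0−4 = 0 → Ȟ^2 ≅ 0


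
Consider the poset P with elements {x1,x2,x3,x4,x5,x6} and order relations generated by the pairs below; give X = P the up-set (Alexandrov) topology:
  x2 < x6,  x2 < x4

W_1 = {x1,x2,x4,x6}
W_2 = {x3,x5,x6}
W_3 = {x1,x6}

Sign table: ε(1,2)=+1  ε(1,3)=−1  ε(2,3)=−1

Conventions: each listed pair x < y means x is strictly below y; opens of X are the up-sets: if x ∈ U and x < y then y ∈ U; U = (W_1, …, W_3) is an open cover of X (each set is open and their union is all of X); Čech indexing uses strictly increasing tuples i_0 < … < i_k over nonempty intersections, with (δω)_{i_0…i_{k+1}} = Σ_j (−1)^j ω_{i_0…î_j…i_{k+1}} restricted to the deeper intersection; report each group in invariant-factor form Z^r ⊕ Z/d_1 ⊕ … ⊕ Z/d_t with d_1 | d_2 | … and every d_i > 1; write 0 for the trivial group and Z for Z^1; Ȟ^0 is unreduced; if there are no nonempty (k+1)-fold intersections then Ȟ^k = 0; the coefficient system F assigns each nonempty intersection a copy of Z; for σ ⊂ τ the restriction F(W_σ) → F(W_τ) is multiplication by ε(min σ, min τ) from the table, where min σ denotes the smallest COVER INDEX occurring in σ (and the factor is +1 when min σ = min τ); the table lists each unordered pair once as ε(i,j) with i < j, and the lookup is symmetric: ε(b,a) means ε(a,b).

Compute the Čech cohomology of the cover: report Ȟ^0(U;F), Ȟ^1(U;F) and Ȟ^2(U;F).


nerve of the cover:
  W12={x6} W13={x1,x6} W23={x6}
  W123={x6}
C dims 3,3,1; δ0: rk 2, SNF 1^2; δ1: rk 1, SNF 1^1
Ȟ^0 = (3 − 2) − 0 = 1, so Ȟ^0 ≅ Z
Ȟ^1 = (3 − 1) − 2 = 0, so Ȟ^1 ≅ 0
Ȟ^2 = (1 − 0) − 1 = 0, so Ȟ^2 ≅ 0

Ȟ^0 = Z, Ȟ^1 = 0, Ȟ^2 = 0


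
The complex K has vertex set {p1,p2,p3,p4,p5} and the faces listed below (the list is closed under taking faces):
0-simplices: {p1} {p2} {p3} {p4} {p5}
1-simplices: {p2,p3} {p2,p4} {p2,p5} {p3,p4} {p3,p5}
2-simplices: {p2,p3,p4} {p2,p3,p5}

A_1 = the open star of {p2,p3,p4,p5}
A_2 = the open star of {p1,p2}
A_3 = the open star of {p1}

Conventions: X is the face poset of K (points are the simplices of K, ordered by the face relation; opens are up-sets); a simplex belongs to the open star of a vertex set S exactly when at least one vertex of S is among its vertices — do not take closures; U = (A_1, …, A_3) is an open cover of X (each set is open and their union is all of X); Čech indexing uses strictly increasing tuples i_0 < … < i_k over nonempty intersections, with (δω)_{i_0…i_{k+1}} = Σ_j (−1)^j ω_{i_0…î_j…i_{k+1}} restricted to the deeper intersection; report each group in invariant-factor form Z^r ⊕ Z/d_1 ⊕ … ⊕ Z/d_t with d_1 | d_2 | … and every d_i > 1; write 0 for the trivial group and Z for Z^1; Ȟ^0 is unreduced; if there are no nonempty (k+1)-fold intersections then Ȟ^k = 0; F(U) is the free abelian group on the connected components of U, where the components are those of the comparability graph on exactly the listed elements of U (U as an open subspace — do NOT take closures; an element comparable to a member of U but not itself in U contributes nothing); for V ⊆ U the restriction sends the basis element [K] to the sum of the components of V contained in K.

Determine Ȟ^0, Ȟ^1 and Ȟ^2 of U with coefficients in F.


nerve simplices:
  A1={{p2},{p3},{p4},{p5},{p2,p3},{p2,p4},{p2,p5},{p3,p4},{p3,p5},{p2,p3,p4},{p2,p3,p5}} A2={{p1},{p2},{p2,p3},{p2,p4},{p2,p5},{p2,p3,p4},{p2,p3,p5}} A3={{p1}}
  A12={{p2},{p2,p3},{p2,p4},{p2,p5},{p2,p3,p4},{p2,p3,p5}} A23={{p1}}
components per intersection:
  A1: {{p2},{p3},{p4},{p5},{p2,p3},{p2,p4},{p2,p5},{p3,p4},{p3,p5},{p2,p3,p4},{p2,p3,p5}}
  A2: {{p1}} {{p2},{p2,p3},{p2,p4},{p2,p5},{p2,p3,p4},{p2,p3,p5}}
  A3: {{p1}}
  A12: {{p2},{p2,p3},{p2,p4},{p2,p5},{p2,p3,p4},{p2,p3,p5}}
  A23: {{p1}}
C dims 4,2; δ0: rk 2, SNF 1^2
degree 0: 4−2−0 = 2 → Ȟ^0 ≅ Z^2
degree 1: 2−0−2 = 0 → Ȟ^1 ≅ 0
degree 2: 0−0−0 = 0 → Ȟ^2 ≅ 0

Ȟ^0(U;F) ≅ Z^2, Ȟ^1(U;F) ≅ 0 and Ȟ^2(U;F) ≅ 0


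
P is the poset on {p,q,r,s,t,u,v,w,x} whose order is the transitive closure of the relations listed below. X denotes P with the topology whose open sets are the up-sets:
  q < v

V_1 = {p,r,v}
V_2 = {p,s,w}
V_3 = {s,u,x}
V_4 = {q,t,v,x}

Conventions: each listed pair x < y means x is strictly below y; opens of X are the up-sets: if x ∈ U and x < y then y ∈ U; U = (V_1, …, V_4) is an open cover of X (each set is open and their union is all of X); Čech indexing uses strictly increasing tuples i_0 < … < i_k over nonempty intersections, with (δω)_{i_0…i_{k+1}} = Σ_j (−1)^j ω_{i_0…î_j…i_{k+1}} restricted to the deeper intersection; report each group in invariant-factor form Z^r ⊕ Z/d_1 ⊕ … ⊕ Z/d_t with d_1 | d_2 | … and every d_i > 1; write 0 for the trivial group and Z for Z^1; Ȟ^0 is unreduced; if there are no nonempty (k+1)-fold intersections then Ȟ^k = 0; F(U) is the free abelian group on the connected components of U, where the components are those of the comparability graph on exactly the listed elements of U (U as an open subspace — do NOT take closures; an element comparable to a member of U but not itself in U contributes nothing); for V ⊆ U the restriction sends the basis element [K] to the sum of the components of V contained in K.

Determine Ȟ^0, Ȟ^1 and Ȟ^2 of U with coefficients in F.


cover nerve:
  V12={p} V14={v} V23={s} V34={x}
components per intersection:
  V1: {p} {r} {v}
  V2: {p} {s} {w}
  V3: {s} {u} {x}
  V4: {q,v} {t} {x}
  V12: {p}
  V14: {v}
  V23: {s}
  V34: {x}
C dims 12,4; δ0: rk 4, SNF 1^4
Ȟ^0: (12−4)−0=8 ⇒ Z^8
Ȟ^1: (4−0)−4=0 ⇒ 0
Ȟ^2: (0−0)−0=0 ⇒ 0

Ȟ^0 ≅ Z^8, Ȟ^1 ≅ 0 and Ȟ^2 ≅ 0


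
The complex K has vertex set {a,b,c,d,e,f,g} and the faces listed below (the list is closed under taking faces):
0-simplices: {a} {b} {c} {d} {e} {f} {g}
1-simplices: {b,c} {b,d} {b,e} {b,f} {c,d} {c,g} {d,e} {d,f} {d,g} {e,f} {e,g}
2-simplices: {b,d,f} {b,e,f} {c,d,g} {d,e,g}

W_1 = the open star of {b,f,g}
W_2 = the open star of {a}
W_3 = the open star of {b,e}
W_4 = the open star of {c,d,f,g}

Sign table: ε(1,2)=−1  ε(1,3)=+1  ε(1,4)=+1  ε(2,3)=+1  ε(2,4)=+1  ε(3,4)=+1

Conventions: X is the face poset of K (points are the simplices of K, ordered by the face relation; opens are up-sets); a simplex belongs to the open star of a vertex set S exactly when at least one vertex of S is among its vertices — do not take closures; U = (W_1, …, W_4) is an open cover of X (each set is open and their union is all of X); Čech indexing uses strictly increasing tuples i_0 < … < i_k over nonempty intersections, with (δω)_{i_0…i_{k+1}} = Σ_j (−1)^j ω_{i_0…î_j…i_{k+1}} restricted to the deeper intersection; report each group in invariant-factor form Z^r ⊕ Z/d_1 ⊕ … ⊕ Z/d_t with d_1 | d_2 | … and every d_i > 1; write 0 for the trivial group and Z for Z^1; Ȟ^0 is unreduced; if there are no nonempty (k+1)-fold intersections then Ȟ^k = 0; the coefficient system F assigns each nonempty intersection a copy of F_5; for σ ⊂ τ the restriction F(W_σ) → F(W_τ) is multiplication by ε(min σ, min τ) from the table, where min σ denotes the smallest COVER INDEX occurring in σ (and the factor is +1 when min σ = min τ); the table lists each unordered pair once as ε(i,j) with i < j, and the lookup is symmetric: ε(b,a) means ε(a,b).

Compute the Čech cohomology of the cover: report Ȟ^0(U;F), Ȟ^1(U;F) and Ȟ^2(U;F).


nonempty intersections:
  W1={{b},{f},{g},{b,c},{b,d},{b,e},{b,f},{c,g},{d,f},{d,g},{e,f},{e,g},{b,d,f},{b,e,f},{c,d,g},{d,e,g}} W2={{a}} W3={{b},{e},{b,c},{b,d},{b,e},{b,f},{d,e},{e,f},{e,g},{b,d,f},{b,e,f},{d,e,g}} W4={{c},{d},{f},{g},{b,c},{b,d},{b,f},{c,d},{c,g},{d,e},{d,f},{d,g},{e,f},{e,g},{b,d,f},{b,e,f},{c,d,g},{d,e,g}}
  W13={{b},{b,c},{b,d},{b,e},{b,f},{e,f},{e,g},{b,d,f},{b,e,f},{d,e,g}} W14={{f},{g},{b,c},{b,d},{b,f},{c,g},{d,f},{d,g},{e,f},{e,g},{b,d,f},{b,e,f},{c,d,g},{d,e,g}} W34={{b,c},{b,d},{b,f},{d,e},{e,f},{e,g},{b,d,f},{b,e,f},{d,e,g}}
  W134={{b,c},{b,d},{b,f},{e,f},{e,g},{b,d,f},{b,e,f},{d,e,g}}
C dims 4,3,1; δ0: rk_F5 2; δ1: rk_F5 1
Ȟ^0: (4−2)−0=2 ⇒ Z/5 ⊕ Z/5
Ȟ^1: (3−1)−2=0 ⇒ 0
Ȟ^2: (1−0)−1=0 ⇒ 0

Ȟ^0(U;F) ≅ Z/5 ⊕ Z/5; Ȟ^1(U;F) ≅ 0; Ȟ^2(U;F) ≅ 0


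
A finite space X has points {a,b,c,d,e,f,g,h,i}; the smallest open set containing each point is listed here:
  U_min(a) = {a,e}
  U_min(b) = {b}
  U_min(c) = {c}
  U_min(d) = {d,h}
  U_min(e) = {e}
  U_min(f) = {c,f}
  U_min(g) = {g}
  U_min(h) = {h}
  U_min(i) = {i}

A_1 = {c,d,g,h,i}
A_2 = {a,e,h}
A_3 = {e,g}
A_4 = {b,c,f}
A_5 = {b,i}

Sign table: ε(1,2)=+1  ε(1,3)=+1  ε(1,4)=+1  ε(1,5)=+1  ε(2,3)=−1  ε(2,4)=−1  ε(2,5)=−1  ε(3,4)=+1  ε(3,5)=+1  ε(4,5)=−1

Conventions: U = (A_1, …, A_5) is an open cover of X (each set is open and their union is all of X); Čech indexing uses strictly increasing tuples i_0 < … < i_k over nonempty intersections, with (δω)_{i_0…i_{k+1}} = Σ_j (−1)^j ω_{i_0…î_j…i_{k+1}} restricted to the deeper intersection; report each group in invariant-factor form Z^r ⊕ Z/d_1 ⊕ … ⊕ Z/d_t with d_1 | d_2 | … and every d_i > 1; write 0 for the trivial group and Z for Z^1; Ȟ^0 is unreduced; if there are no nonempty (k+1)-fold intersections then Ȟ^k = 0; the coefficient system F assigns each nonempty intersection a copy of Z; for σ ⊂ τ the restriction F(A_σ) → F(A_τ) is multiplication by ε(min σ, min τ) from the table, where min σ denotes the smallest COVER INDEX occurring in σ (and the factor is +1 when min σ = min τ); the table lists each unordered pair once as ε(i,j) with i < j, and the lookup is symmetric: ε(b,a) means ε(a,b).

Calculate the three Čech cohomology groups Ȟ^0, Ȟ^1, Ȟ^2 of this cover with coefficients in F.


cover nerve:
  A12={h} A13={g} A14={c} A15={i} A23={e} A45={b}
C dims 5,6; δ0: rk 5, SNF 1^4·2
Ȟ^0: (5−5)−0=0 ⇒ 0
Ȟ^1: (6−0)−5=1 plus torsion [2] ⇒ Z ⊕ Z/2
Ȟ^2: (0−0)−0=0 ⇒ 0

Ȟ^0 ≅ 0, Ȟ^1 ≅ Z ⊕ Z/2 and Ȟ^2 ≅ 0


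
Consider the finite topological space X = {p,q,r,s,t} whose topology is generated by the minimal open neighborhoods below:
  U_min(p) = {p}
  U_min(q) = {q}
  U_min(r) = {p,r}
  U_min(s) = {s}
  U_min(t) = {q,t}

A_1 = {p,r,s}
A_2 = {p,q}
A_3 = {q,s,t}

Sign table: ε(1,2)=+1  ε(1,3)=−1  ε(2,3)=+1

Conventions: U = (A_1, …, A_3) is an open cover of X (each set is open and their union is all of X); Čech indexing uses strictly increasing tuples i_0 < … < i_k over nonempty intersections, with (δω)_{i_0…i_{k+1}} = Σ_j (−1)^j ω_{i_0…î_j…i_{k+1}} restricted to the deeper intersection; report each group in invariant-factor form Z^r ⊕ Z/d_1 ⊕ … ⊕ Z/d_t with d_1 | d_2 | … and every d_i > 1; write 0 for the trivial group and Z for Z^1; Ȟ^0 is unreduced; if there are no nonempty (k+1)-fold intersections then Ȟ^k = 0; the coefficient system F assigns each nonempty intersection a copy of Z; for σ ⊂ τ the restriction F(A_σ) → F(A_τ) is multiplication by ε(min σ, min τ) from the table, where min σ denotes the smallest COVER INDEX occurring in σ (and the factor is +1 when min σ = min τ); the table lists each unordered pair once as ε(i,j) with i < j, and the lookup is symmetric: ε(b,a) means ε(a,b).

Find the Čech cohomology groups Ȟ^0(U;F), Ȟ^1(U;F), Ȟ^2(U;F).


intersection data:
  A12={p} A13={s} A23={q}
C dims 3,3; δ0: rk 3, SNF 1^2·2
Ȟ^0 = (3 − 3) − 0 = 0, so Ȟ^0 ≅ 0
Ȟ^1 = (3 − 0) − 3 = 0 plus torsion [2], so Ȟ^1 ≅ Z/2
Ȟ^2 = (0 − 0) − 0 = 0, so Ȟ^2 ≅ 0

Ȟ^0(U;F) ≅ 0, Ȟ^1(U;F) ≅ Z/2, Ȟ^2(U;F) ≅ 0


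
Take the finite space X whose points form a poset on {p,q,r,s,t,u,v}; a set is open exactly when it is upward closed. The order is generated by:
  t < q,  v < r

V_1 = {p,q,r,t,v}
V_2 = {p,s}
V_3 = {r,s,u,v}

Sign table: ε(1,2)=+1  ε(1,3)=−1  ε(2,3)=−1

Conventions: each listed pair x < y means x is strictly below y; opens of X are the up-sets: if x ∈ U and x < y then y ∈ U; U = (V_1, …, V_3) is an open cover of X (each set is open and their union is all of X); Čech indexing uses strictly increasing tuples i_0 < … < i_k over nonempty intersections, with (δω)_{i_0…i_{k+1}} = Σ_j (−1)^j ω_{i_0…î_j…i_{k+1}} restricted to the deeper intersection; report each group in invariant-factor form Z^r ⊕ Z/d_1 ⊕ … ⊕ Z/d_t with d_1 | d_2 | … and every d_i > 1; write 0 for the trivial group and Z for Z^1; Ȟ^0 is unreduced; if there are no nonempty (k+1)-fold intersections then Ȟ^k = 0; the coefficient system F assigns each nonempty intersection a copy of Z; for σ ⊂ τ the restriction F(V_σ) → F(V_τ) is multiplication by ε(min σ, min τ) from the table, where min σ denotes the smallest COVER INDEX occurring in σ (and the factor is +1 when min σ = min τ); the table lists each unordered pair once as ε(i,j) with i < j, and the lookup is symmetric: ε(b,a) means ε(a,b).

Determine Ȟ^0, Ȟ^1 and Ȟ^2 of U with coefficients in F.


Ȟ^0 = Z; Ȟ^1 = Z; Ȟ^2 = 0

nerve of the cover:
  V12={p} V13={r,v} V23={s}
C dims 3,3; δ0: rk 2, SNF 1^2
Ȟ^0 = (3 − 2) − 0 = 1, so Ȟ^0 ≅ Z
Ȟ^1 = (3 − 0) − 2 = 1, so Ȟ^1 ≅ Z
Ȟ^2 = (0 − 0) − 0 = 0, so Ȟ^2 ≅ 0


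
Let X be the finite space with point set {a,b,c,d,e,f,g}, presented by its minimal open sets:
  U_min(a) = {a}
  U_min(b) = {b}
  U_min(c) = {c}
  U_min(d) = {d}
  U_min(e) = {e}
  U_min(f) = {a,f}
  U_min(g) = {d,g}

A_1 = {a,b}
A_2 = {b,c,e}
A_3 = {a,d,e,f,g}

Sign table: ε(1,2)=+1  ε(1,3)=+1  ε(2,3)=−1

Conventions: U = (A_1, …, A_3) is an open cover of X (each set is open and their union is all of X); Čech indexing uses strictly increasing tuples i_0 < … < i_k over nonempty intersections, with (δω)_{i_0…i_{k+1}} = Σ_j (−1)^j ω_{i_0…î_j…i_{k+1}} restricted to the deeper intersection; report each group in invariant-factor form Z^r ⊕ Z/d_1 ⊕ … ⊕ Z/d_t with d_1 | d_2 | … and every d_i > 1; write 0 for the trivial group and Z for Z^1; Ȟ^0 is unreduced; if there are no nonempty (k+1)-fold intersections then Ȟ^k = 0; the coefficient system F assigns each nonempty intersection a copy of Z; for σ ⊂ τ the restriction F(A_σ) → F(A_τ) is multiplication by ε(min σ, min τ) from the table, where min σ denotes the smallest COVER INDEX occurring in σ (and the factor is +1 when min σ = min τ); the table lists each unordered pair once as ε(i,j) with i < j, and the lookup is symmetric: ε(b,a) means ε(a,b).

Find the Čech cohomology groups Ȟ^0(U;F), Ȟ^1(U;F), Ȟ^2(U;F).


Ȟ^0 = 0; Ȟ^1 = Z/2; Ȟ^2 = 0

nerve of the cover:
  A12={b} A13={a} A23={e}
C dims 3,3; δ0: rk 3, SNF 1^2·2
Ȟ^0 = (3 − 3) − 0 = 0, so Ȟ^0 ≅ 0
Ȟ^1 = (3 − 0) − 3 = 0 plus torsion [2], so Ȟ^1 ≅ Z/2
Ȟ^2 = (0 − 0) − 0 = 0, so Ȟ^2 ≅ 0


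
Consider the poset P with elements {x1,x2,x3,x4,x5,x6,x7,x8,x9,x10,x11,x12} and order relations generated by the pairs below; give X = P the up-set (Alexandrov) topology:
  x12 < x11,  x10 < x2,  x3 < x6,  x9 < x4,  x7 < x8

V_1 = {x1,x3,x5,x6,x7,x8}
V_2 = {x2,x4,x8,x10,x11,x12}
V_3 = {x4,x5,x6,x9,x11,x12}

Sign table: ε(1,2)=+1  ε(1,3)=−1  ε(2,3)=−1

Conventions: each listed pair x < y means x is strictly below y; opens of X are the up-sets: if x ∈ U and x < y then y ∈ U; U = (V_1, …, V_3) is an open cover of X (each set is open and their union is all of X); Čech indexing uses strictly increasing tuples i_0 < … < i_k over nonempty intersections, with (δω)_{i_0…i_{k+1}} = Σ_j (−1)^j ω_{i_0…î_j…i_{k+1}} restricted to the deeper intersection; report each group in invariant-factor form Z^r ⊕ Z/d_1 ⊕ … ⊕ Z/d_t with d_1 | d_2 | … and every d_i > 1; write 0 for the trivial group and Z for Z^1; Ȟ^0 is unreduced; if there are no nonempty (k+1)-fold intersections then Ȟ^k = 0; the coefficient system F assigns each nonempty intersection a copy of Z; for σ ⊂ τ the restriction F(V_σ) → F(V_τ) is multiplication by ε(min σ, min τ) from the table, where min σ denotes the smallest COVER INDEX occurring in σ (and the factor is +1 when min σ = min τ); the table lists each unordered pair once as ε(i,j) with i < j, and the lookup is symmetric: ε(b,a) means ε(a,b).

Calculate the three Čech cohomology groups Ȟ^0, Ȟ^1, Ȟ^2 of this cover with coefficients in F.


intersection data:
  V12={x8} V13={x5,x6} V23={x4,x11,x12}
C dims 3,3; δ0: rk 2, SNF 1^2
Ȟ^0 = (3 − 2) − 0 = 1, so Ȟ^0 ≅ Z
Ȟ^1 = (3 − 0) − 2 = 1, so Ȟ^1 ≅ Z
Ȟ^2 = (0 − 0) − 0 = 0, so Ȟ^2 ≅ 0

Ȟ^0 = Z; Ȟ^1 = Z; Ȟ^2 = 0


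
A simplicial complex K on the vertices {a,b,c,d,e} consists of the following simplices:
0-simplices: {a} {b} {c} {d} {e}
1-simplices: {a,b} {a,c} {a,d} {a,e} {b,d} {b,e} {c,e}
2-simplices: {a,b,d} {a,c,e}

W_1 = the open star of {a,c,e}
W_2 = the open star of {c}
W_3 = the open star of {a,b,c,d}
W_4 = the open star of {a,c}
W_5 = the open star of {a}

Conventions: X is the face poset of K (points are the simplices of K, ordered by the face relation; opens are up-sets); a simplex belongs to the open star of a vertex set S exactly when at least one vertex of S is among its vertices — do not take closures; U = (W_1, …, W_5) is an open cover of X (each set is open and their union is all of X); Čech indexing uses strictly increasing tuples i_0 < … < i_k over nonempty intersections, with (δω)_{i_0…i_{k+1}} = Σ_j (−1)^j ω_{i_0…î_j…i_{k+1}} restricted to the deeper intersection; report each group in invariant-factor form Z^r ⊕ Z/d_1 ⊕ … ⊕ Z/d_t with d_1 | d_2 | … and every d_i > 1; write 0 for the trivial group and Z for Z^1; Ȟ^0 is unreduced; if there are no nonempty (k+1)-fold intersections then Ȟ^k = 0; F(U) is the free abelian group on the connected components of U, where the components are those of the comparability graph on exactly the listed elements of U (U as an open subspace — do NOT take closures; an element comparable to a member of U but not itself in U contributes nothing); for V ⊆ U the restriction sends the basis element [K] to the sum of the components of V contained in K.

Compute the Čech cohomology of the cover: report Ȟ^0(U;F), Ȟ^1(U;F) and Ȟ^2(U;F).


Ȟ^0 ≅ Z,  Ȟ^1 ≅ Z,  Ȟ^2 ≅ 0

nerve of the cover:
  W1={{a},{c},{e},{a,b},{a,c},{a,d},{a,e},{b,e},{c,e},{a,b,d},{a,c,e}} W2={{c},{a,c},{c,e},{a,c,e}} W3={{a},{b},{c},{d},{a,b},{a,c},{a,d},{a,e},{b,d},{b,e},{c,e},{a,b,d},{a,c,e}} W4={{a},{c},{a,b},{a,c},{a,d},{a,e},{c,e},{a,b,d},{a,c,e}} W5={{a},{a,b},{a,c},{a,d},{a,e},{a,b,d},{a,c,e}}
  W12={{c},{a,c},{c,e},{a,c,e}} W13={{a},{c},{a,b},{a,c},{a,d},{a,e},{b,e},{c,e},{a,b,d},{a,c,e}} W14={{a},{c},{a,b},{a,c},{a,d},{a,e},{c,e},{a,b,d},{a,c,e}} W15={{a},{a,b},{a,c},{a,d},{a,e},{a,b,d},{a,c,e}} W23={{c},{a,c},{c,e},{a,c,e}} W24={{c},{a,c},{c,e},{a,c,e}} W25={{a,c},{a,c,e}} W34={{a},{c},{a,b},{a,c},{a,d},{a,e},{c,e},{a,b,d},{a,c,e}} W35={{a},{a,b},{a,c},{a,d},{a,e},{a,b,d},{a,c,e}} W45={{a},{a,b},{a,c},{a,d},{a,e},{a,b,d},{a,c,e}}
  W123={{c},{a,c},{c,e},{a,c,e}} W124={{c},{a,c},{c,e},{a,c,e}} W125={{a,c},{a,c,e}} W134={{a},{c},{a,b},{a,c},{a,d},{a,e},{c,e},{a,b,d},{a,c,e}} W135={{a},{a,b},{a,c},{a,d},{a,e},{a,b,d},{a,c,e}} W145={{a},{a,b},{a,c},{a,d},{a,e},{a,b,d},{a,c,e}} W234={{c},{a,c},{c,e},{a,c,e}} W235={{a,c},{a,c,e}} W245={{a,c},{a,c,e}} W345={{a},{a,b},{a,c},{a,d},{a,e},{a,b,d},{a,c,e}}
  W1234={{c},{a,c},{c,e},{a,c,e}} W1235={{a,c},{a,c,e}} W1245={{a,c},{a,c,e}} W1345={{a},{a,b},{a,c},{a,d},{a,e},{a,b,d},{a,c,e}} W2345={{a,c},{a,c,e}}
  W12345={{a,c},{a,c,e}}
components per intersection:
  W1: {{a},{c},{e},{a,b},{a,c},{a,d},{a,e},{b,e},{c,e},{a,b,d},{a,c,e}}
  W2: {{c},{a,c},{c,e},{a,c,e}}
  W3: {{a},{b},{c},{d},{a,b},{a,c},{a,d},{a,e},{b,d},{b,e},{c,e},{a,b,d},{a,c,e}}
  W4: {{a},{c},{a,b},{a,c},{a,d},{a,e},{c,e},{a,b,d},{a,c,e}}
  W5: {{a},{a,b},{a,c},{a,d},{a,e},{a,b,d},{a,c,e}}
  W12: {{c},{a,c},{c,e},{a,c,e}}
  W13: {{a},{c},{a,b},{a,c},{a,d},{a,e},{c,e},{a,b,d},{a,c,e}} {{b,e}}
  W14: {{a},{c},{a,b},{a,c},{a,d},{a,e},{c,e},{a,b,d},{a,c,e}}
  W15: {{a},{a,b},{a,c},{a,d},{a,e},{a,b,d},{a,c,e}}
  W23: {{c},{a,c},{c,e},{a,c,e}}
  W24: {{c},{a,c},{c,e},{a,c,e}}
  W25: {{a,c},{a,c,e}}
  W34: {{a},{c},{a,b},{a,c},{a,d},{a,e},{c,e},{a,b,d},{a,c,e}}
  W35: {{a},{a,b},{a,c},{a,d},{a,e},{a,b,d},{a,c,e}}
  W45: {{a},{a,b},{a,c},{a,d},{a,e},{a,b,d},{a,c,e}}
  W123: {{c},{a,c},{c,e},{a,c,e}}
  W124: {{c},{a,c},{c,e},{a,c,e}}
  W125: {{a,c},{a,c,e}}
  W134: {{a},{c},{a,b},{a,c},{a,d},{a,e},{c,e},{a,b,d},{a,c,e}}
  W135: {{a},{a,b},{a,c},{a,d},{a,e},{a,b,d},{a,c,e}}
  W145: {{a},{a,b},{a,c},{a,d},{a,e},{a,b,d},{a,c,e}}
  W234: {{c},{a,c},{c,e},{a,c,e}}
  W235: {{a,c},{a,c,e}}
  W245: {{a,c},{a,c,e}}
  W345: {{a},{a,b},{a,c},{a,d},{a,e},{a,b,d},{a,c,e}}
  W1234: {{c},{a,c},{c,e},{a,c,e}}
  W1235: {{a,c},{a,c,e}}
  W1245: {{a,c},{a,c,e}}
  W1345: {{a},{a,b},{a,c},{a,d},{a,e},{a,b,d},{a,c,e}}
  W2345: {{a,c},{a,c,e}}
  W12345: {{a,c},{a,c,e}}
C dims 5,11,10,5; δ0: rk 4, SNF 1^4; δ1: rk 6, SNF 1^6; δ2: rk 4, SNF 1^4
Ȟ^0 = (5 − 4) − 0 = 1, so Ȟ^0 ≅ Z
Ȟ^1 = (11 − 6) − 4 = 1, so Ȟ^1 ≅ Z
Ȟ^2 = (10 − 4) − 6 = 0, so Ȟ^2 ≅ 0


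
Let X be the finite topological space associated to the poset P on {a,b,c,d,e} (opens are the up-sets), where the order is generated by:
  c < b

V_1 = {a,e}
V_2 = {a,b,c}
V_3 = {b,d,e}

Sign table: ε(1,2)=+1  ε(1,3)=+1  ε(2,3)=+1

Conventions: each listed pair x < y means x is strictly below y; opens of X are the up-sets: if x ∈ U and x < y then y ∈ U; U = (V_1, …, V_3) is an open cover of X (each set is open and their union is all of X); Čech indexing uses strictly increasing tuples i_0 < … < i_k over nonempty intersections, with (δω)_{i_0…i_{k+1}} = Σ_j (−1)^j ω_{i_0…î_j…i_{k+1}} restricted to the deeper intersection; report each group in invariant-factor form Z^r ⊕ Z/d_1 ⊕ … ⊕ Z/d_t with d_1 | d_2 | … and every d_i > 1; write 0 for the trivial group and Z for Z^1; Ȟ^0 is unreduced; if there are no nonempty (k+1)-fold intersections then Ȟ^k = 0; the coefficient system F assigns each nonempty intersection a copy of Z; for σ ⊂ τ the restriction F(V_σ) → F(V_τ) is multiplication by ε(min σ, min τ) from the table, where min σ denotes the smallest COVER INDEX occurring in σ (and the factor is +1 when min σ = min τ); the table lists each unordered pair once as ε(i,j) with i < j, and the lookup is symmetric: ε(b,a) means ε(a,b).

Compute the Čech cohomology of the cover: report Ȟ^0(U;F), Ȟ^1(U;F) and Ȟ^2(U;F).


nonempty intersections:
  V12={a} V13={e} V23={b}
C dims 3,3; δ0: rk 2, SNF 1^2
Ȟ^0: (3−2)−0=1 ⇒ Z
Ȟ^1: (3−0)−2=1 ⇒ Z
Ȟ^2: (0−0)−0=0 ⇒ 0

Ȟ^0 ≅ Z, Ȟ^1 ≅ Z, Ȟ^2 ≅ 0
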